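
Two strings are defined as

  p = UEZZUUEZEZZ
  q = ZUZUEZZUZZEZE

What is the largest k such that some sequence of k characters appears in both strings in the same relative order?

8

Let dp[i][j] be the LCS length of the first i characters of p and the first j characters of q. dp[i][j] = dp[i-1][j-1]+1 when the i-th and j-th characters match, else max(dp[i-1][j], dp[i][j-1]).
    ·  Z  U  Z  U  E  Z  Z  U  Z  Z  E  Z  E
 ·  0  0  0  0  0  0  0  0  0  0  0  0  0  0
 U  0  0  1  1  1  1  1  1  1  1  1  1  1  1
 E  0  0  1  1  1  2  2  2  2  2  2  2  2  2
 Z  0  1  1  2  2  2  3  3  3  3  3  3  3  3
 Z  0  1  1  2  2  2  3  4  4  4  4  4  4  4
 U  0  1  2  2  3  3  3  4  5  5  5  5  5  5
 U  0  1  2  2  3  3  3  4  5  5  5  5  5  5
 E  0  1  2  2  3  4  4  4  5  5  5  6  6  6
 Z  0  1  2  3  3  4  5  5  5  6  6  6  7  7
 E  0  1  2  3  3  4  5  5  5  6  6  7  7  8
 Z  0  1  2  3  3  4  5  6  6  6  7  7  8  8
 Z  0  1  2  3  3  4  5  6  6  7  7  7  8  8
dp[11][13] = 8. One LCS (by backtracking along matches): UEZZUEZE.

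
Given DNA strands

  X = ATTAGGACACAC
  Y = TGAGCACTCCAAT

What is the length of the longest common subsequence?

Pick T [2,1] → A [4,3] → G [5,4] → A [7,6] → C [8,10] → A [9,11] → A [11,12]; all 7 bases appear in both, in order, and the DP table's final entry dp[12][13] is also 7, so no common subsequence is longer.

7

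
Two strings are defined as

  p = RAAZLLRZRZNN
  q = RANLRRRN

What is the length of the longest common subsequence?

Let dp[i][j] be the LCS length of the first i characters of p and the first j characters of q. dp[i][j] = dp[i-1][j-1]+1 when the i-th and j-th characters match, else max(dp[i-1][j], dp[i][j-1]).
    ·  R  A  N  L  R  R  R  N
 ·  0  0  0  0  0  0  0  0  0
 R  0  1  1  1  1  1  1  1  1
 A  0  1  2  2  2  2  2  2  2
 A  0  1  2  2  2  2  2  2  2
 Z  0  1  2  2  2  2  2  2  2
 L  0  1  2  2  3  3  3  3  3
 L  0  1  2  2  3  3  3  3  3
 R  0  1  2  2  3  4  4  4  4
 Z  0  1  2  2  3  4  4  4  4
 R  0  1  2  2  3  4  5  5  5
 Z  0  1  2  2  3  4  5  5  5
 N  0  1  2  3  3  4  5  5  6
 N  0  1  2  3  3  4  5  5  6
dp[12][8] = 6. One LCS (by backtracking along matches): RALRRN.

6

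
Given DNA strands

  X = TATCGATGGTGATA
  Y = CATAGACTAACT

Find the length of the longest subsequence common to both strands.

7

Pick T [1,3] → A [2,4] → G [5,5] → A [6,6] → T [7,8] → A [12,10] → T [13,12]; all 7 bases appear in both, in order, and the DP table's final entry dp[14][12] is also 7, so no common subsequence is longer.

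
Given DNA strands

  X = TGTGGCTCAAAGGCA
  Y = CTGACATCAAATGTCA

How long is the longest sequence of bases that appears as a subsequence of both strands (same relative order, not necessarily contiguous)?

One common subsequence of length 11: T [1,2] → G [2,3] → C [6,5] → T [7,7] → C [8,8] → A [9,9] → A [10,10] → A [11,11] → G [12,13] → C [14,15] → A [15,16]. The LCS DP gives dp[15][16] = 11, so this is optimal.

11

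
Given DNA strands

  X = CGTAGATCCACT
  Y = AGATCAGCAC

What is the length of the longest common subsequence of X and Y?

8

One common subsequence of length 8: A (X #4, Y #1), G (X #5, Y #2), A (X #6, Y #3), T (X #7, Y #4), C (X #8, Y #5), C (X #9, Y #8), A (X #10, Y #9), C (X #11, Y #10). dp[12][10] = 8 confirms this is the maximum.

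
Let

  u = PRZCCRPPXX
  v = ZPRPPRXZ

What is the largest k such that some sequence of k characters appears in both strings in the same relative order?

5

Taking P (u #1, v #2) → R (u #6, v #3) → P (u #7, v #4) → P (u #8, v #5) → X (u #9, v #7) gives a common subsequence of length 5. dp[10][8] = 5 confirms this is the maximum.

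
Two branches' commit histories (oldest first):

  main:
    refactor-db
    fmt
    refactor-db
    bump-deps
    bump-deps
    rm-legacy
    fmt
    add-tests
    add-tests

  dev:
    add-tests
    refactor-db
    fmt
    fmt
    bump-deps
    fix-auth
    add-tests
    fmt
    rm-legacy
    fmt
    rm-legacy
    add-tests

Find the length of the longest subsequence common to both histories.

One common subsequence of length 6: refactor-db (main #1, dev #2), then fmt (main #2, dev #4), then bump-deps (main #4, dev #5), then rm-legacy (main #6, dev #9), then fmt (main #7, dev #10), then add-tests (main #9, dev #12). Since dp[9][12] = 6, nothing longer is possible.

6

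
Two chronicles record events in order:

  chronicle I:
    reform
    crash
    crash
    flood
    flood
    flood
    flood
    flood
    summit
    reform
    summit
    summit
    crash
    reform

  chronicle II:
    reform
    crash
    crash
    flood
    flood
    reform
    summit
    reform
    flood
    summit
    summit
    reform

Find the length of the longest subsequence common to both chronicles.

One common subsequence of length 10: reform (chronicle I #1, chronicle II #1), then crash (chronicle I #2, chronicle II #2), then crash (chronicle I #3, chronicle II #3), then flood (chronicle I #4, chronicle II #4), then flood (chronicle I #5, chronicle II #5), then summit (chronicle I #9, chronicle II #7), then reform (chronicle I #10, chronicle II #8), then summit (chronicle I #11, chronicle II #10), then summit (chronicle I #12, chronicle II #11), then reform (chronicle I #14, chronicle II #12). Since dp[14][12] = 10, nothing longer is possible.

10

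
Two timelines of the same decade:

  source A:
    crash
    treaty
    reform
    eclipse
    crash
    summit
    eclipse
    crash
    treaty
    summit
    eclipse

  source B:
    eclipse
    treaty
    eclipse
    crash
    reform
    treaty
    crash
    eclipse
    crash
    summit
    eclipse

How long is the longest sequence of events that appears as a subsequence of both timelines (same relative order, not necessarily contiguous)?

Match crash at source A[1]=source B[4] → treaty at source A[2]=source B[6] → crash at source A[5]=source B[7] → eclipse at source A[7]=source B[8] → crash at source A[8]=source B[9] → summit at source A[10]=source B[10] → eclipse at source A[11]=source B[11] — 7 events in the same relative order in both, and the DP table's final entry dp[11][11] is also 7, so no common subsequence is longer.

7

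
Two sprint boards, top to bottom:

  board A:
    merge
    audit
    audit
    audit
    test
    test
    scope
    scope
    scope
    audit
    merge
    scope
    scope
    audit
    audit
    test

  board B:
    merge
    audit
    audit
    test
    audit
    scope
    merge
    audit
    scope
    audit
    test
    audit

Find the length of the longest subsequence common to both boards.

9

Taking merge at board A[1]=board B[1]; then audit at board A[2]=board B[2]; then audit at board A[3]=board B[3]; then audit at board A[4]=board B[5]; then scope at board A[7]=board B[6]; then audit at board A[10]=board B[8]; then scope at board A[13]=board B[9]; then audit at board A[14]=board B[10]; then audit at board A[15]=board B[12] gives a common subsequence of length 9. The LCS DP gives dp[16][12] = 9, so this is optimal.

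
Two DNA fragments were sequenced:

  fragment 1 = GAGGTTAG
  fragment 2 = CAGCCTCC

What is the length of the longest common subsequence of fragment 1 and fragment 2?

Let dp[i][j] be the LCS length of the first i bases of fragment 1 and the first j bases of fragment 2. dp[i][j] = dp[i-1][j-1]+1 when the i-th and j-th bases match, else max(dp[i-1][j], dp[i][j-1]).
    ·  C  A  G  C  C  T  C  C
 ·  0  0  0  0  0  0  0  0  0
 G  0  0  0  1  1  1  1  1  1
 A  0  0  1  1  1  1  1  1  1
 G  0  0  1  2  2  2  2  2  2
 G  0  0  1  2  2  2  2  2  2
 T  0  0  1  2  2  2  3  3  3
 T  0  0  1  2  2  2  3  3  3
 A  0  0  1  2  2  2  3  3  3
 G  0  0  1  2  2  2  3  3  3
dp[8][8] = 3. One LCS (by backtracking along matches): AGT.

3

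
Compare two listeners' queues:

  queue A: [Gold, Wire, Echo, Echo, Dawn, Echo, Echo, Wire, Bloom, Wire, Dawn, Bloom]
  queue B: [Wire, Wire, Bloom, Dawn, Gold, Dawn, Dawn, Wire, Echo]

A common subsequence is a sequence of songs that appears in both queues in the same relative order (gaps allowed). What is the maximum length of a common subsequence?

Match Wire at queue A[2]=queue B[1], Wire at queue A[8]=queue B[2], Bloom at queue A[9]=queue B[3], Wire at queue A[10]=queue B[8] — 4 songs in the same relative order in both. Since dp[12][9] = 4, nothing longer is possible.

4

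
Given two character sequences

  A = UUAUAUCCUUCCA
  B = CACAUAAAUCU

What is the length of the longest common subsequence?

6

Let dp[i][j] be the LCS length of the first i characters of A and the first j characters of B. dp[i][j] = dp[i-1][j-1]+1 when the i-th and j-th characters match, else max(dp[i-1][j], dp[i][j-1]).
    ·  C  A  C  A  U  A  A  A  U  C  U
 ·  0  0  0  0  0  0  0  0  0  0  0  0
 U  0  0  0  0  0  1  1  1  1  1  1  1
 U  0  0  0  0  0  1  1  1  1  2  2  2
 A  0  0  1  1  1  1  2  2  2  2  2  2
 U  0  0  1  1  1  2  2  2  2  3  3  3
 A  0  0  1  1  2  2  3  3  3  3  3  3
 U  0  0  1  1  2  3  3  3  3  4  4  4
 C  0  1  1  2  2  3  3  3  3  4  5  5
 C  0  1  1  2  2  3  3  3  3  4  5  5
 U  0  1  1  2  2  3  3  3  3  4  5  6
 U  0  1  1  2  2  3  3  3  3  4  5  6
 C  0  1  1  2  2  3  3  3  3  4  5  6
 C  0  1  1  2  2  3  3  3  3  4  5  6
 A  0  1  2  2  3  3  4  4  4  4  5  6
dp[13][11] = 6. One LCS (by backtracking along matches): UAAUCU.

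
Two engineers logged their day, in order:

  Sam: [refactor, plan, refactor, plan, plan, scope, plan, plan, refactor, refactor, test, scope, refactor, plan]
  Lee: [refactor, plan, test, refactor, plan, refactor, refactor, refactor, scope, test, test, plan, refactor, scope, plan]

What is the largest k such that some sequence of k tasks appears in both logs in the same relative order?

9

Pick refactor at Sam[1]=Lee[1], plan at Sam[2]=Lee[2], refactor at Sam[3]=Lee[4], plan at Sam[4]=Lee[5], scope at Sam[6]=Lee[9], plan at Sam[8]=Lee[12], refactor at Sam[10]=Lee[13], scope at Sam[12]=Lee[14], plan at Sam[14]=Lee[15]; all 9 tasks appear in both, in order. Since dp[14][15] = 9, nothing longer is possible.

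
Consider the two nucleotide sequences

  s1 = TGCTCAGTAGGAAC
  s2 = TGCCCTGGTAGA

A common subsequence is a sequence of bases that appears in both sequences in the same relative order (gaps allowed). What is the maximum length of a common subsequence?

One common subsequence of length 9: T at s1[1]=s2[1]; then G at s1[2]=s2[2]; then C at s1[3]=s2[5]; then T at s1[4]=s2[6]; then G at s1[7]=s2[8]; then T at s1[8]=s2[9]; then A at s1[9]=s2[10]; then G at s1[11]=s2[11]; then A at s1[13]=s2[12]. The LCS DP gives dp[14][12] = 9, so this is optimal.

9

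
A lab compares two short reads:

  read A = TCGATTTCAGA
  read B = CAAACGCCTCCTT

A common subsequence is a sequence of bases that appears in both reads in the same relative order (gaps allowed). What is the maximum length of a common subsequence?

One common subsequence of length 5: C [2,5] → G [3,6] → T [5,9] → T [6,12] → T [7,13]. The LCS DP gives dp[11][13] = 5, so this is optimal.

5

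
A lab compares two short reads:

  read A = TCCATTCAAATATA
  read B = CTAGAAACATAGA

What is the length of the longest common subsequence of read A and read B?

8

One common subsequence of length 8: T at read A[1]=read B[2] → A at read A[4]=read B[5] → A at read A[8]=read B[6] → A at read A[9]=read B[7] → A at read A[10]=read B[9] → T at read A[11]=read B[10] → A at read A[12]=read B[11] → A at read A[14]=read B[13]. dp[14][13] = 8 confirms this is the maximum.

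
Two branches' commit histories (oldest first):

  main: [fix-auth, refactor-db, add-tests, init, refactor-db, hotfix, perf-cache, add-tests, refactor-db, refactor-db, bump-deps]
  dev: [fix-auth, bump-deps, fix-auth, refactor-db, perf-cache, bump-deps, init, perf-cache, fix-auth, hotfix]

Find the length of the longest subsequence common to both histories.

Pick fix-auth at main[1]=dev[3]; then refactor-db at main[2]=dev[4]; then init at main[4]=dev[7]; then hotfix at main[6]=dev[10]; all 4 commits appear in both, in order. dp[11][10] = 4 confirms this is the maximum.

4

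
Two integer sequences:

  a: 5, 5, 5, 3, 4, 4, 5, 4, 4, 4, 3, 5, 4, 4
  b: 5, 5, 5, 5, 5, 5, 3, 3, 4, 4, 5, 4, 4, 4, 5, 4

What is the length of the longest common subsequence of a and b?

Taking 5 [1,4] → 5 [2,5] → 5 [3,6] → 3 [4,8] → 4 [5,9] → 4 [6,10] → 5 [7,11] → 4 [8,12] → 4 [9,13] → 4 [10,14] → 5 [12,15] → 4 [14,16] gives a common subsequence of length 12. Since dp[14][16] = 12, nothing longer is possible.

12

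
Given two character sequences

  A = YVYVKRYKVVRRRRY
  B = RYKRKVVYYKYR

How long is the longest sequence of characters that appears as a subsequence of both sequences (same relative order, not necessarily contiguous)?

One common subsequence of length 7: Y (A #3, B #2); then K (A #5, B #3); then R (A #6, B #4); then K (A #8, B #5); then V (A #9, B #6); then V (A #10, B #7); then R (A #14, B #12). Since dp[15][12] = 7, nothing longer is possible.

7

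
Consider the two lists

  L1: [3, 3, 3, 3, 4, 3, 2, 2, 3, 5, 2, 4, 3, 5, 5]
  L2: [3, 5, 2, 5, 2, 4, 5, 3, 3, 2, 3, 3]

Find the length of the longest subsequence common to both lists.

6

Pick 3 [1,1] → 3 [4,8] → 3 [6,9] → 2 [8,10] → 3 [9,11] → 3 [13,12]; all 6 values appear in both, in order, and the DP table's final entry dp[15][12] is also 6, so no common subsequence is longer.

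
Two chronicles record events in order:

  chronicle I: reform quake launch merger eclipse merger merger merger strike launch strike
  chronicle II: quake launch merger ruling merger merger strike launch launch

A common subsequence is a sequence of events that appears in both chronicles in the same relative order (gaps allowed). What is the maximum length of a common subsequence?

One common subsequence of length 7: quake (chronicle I #2, chronicle II #1), then launch (chronicle I #3, chronicle II #2), then merger (chronicle I #4, chronicle II #3), then merger (chronicle I #7, chronicle II #5), then merger (chronicle I #8, chronicle II #6), then strike (chronicle I #9, chronicle II #7), then launch (chronicle I #10, chronicle II #9). Since dp[11][9] = 7, nothing longer is possible.

7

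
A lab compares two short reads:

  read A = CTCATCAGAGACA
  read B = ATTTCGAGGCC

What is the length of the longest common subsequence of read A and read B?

7

Let dp[i][j] be the LCS length of the first i bases of read A and the first j bases of read B. dp[i][j] = dp[i-1][j-1]+1 when the i-th and j-th bases match, else max(dp[i-1][j], dp[i][j-1]).
    ·  A  T  T  T  C  G  A  G  G  C  C
 ·  0  0  0  0  0  0  0  0  0  0  0  0
 C  0  0  0  0  0  1  1  1  1  1  1  1
 T  0  0  1  1  1  1  1  1  1  1  1  1
 C  0  0  1  1  1  2  2  2  2  2  2  2
 A  0  1  1  1  1  2  2  3  3  3  3  3
 T  0  1  2  2  2  2  2  3  3  3  3  3
 C  0  1  2  2  2  3  3  3  3  3  4  4
 A  0  1  2  2  2  3  3  4  4  4  4  4
 G  0  1  2  2  2  3  4  4  5  5  5  5
 A  0  1  2  2  2  3  4  5  5  5  5  5
 G  0  1  2  2  2  3  4  5  6  6  6  6
 A  0  1  2  2  2  3  4  5  6  6  6  6
 C  0  1  2  2  2  3  4  5  6  6  7  7
 A  0  1  2  2  2  3  4  5  6  6  7  7
dp[13][11] = 7. One LCS (by backtracking along matches): TTCAGGC.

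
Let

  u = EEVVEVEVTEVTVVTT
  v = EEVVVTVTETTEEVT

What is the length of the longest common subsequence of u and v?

11

Match E at u[1]=v[1], then E at u[2]=v[2], then V at u[3]=v[3], then V at u[4]=v[4], then V at u[6]=v[5], then V at u[8]=v[7], then T at u[9]=v[8], then E at u[10]=v[9], then T at u[12]=v[11], then V at u[14]=v[14], then T at u[16]=v[15] — 11 characters in the same relative order in both. Since dp[16][15] = 11, nothing longer is possible.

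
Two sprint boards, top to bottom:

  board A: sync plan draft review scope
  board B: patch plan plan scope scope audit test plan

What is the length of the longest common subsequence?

Taking plan [2,3]; then scope [5,5] gives a common subsequence of length 2. dp[5][8] = 2 confirms this is the maximum.

2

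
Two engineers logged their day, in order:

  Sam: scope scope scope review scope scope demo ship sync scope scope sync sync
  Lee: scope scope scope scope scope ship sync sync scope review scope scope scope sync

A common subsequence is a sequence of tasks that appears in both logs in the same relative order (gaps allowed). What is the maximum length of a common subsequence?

10

Pick scope (Sam #1, Lee #1), scope (Sam #2, Lee #2), scope (Sam #3, Lee #3), scope (Sam #5, Lee #4), scope (Sam #6, Lee #5), ship (Sam #8, Lee #6), sync (Sam #9, Lee #8), scope (Sam #10, Lee #12), scope (Sam #11, Lee #13), sync (Sam #13, Lee #14); all 10 tasks appear in both, in order. dp[13][14] = 10 confirms this is the maximum.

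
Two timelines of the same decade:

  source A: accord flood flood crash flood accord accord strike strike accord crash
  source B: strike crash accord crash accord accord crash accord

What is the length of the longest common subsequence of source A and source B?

5

Taking accord at source A[1]=source B[3], crash at source A[4]=source B[4], accord at source A[6]=source B[5], accord at source A[7]=source B[6], accord at source A[10]=source B[8] gives a common subsequence of length 5. Since dp[11][8] = 5, nothing longer is possible.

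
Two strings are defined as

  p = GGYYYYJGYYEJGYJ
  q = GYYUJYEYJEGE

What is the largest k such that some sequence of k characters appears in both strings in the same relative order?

One common subsequence of length 8: G at p[2]=q[1]; then Y at p[3]=q[2]; then Y at p[4]=q[3]; then Y at p[5]=q[6]; then Y at p[6]=q[8]; then J at p[7]=q[9]; then G at p[8]=q[11]; then E at p[11]=q[12]. The LCS DP gives dp[15][12] = 8, so this is optimal.

8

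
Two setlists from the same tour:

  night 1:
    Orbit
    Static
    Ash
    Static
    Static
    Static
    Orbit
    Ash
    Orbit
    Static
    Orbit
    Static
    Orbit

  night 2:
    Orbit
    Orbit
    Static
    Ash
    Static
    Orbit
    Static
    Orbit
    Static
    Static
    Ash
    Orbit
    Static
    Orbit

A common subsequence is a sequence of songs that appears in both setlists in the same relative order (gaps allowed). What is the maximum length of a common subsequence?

10

Match Orbit [1,2]; then Static [2,3]; then Ash [3,4]; then Static [4,7]; then Static [5,9]; then Static [6,10]; then Ash [8,11]; then Orbit [11,12]; then Static [12,13]; then Orbit [13,14] — 10 songs in the same relative order in both. The LCS DP gives dp[13][14] = 10, so this is optimal.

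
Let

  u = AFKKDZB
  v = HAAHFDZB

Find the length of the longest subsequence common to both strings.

5

Let dp[i][j] be the LCS length of the first i characters of u and the first j characters of v. dp[i][j] = dp[i-1][j-1]+1 when the i-th and j-th characters match, else max(dp[i-1][j], dp[i][j-1]).
    ·  H  A  A  H  F  D  Z  B
 ·  0  0  0  0  0  0  0  0  0
 A  0  0  1  1  1  1  1  1  1
 F  0  0  1  1  1  2  2  2  2
 K  0  0  1  1  1  2  2  2  2
 K  0  0  1  1  1  2  2  2  2
 D  0  0  1  1  1  2  3  3  3
 Z  0  0  1  1  1  2  3  4  4
 B  0  0  1  1  1  2  3  4  5
dp[7][8] = 5. One LCS (by backtracking along matches): AFDZB.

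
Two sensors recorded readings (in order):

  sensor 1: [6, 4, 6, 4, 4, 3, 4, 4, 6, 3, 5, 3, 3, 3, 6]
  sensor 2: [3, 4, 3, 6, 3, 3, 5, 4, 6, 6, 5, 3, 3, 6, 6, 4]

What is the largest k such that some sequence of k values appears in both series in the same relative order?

9

One common subsequence of length 9: 4 [2,2], 6 [3,4], 3 [6,6], 4 [7,8], 6 [9,10], 5 [11,11], 3 [12,12], 3 [13,13], 6 [15,15]. Since dp[15][16] = 9, nothing longer is possible.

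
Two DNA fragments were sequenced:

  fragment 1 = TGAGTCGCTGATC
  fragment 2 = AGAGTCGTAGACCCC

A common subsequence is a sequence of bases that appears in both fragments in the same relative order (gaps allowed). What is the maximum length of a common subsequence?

One common subsequence of length 10: G [2,2], A [3,3], G [4,4], T [5,5], C [6,6], G [7,7], T [9,8], G [10,10], A [11,11], C [13,15]. dp[13][15] = 10 confirms this is the maximum.

10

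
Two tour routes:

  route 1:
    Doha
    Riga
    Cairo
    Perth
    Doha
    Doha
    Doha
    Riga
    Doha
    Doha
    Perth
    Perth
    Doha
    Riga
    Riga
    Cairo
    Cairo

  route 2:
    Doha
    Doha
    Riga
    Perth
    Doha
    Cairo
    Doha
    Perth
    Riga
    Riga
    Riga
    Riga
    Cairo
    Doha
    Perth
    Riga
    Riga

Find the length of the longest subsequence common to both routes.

Taking Doha at route 1[1]=route 2[2], Riga at route 1[2]=route 2[3], Perth at route 1[4]=route 2[4], Doha at route 1[5]=route 2[5], Doha at route 1[6]=route 2[7], Riga at route 1[8]=route 2[12], Doha at route 1[10]=route 2[14], Perth at route 1[12]=route 2[15], Riga at route 1[14]=route 2[16], Riga at route 1[15]=route 2[17] gives a common subsequence of length 10, and the DP table's final entry dp[17][17] is also 10, so no common subsequence is longer.

10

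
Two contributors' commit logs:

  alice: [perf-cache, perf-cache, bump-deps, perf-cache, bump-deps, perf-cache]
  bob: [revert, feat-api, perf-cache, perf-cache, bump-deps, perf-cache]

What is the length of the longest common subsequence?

Match perf-cache at alice[2]=bob[3], perf-cache at alice[4]=bob[4], bump-deps at alice[5]=bob[5], perf-cache at alice[6]=bob[6] — 4 commits in the same relative order in both. dp[6][6] = 4 confirms this is the maximum.

4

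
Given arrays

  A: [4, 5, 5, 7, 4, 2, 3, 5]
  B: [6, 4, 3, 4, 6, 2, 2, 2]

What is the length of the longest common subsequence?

3

Taking 4 at A[1]=B[2], then 4 at A[5]=B[4], then 2 at A[6]=B[8] gives a common subsequence of length 3. The LCS DP gives dp[8][8] = 3, so this is optimal.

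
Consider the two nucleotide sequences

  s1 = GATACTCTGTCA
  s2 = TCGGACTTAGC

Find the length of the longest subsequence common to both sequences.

7

Taking G at s1[1]=s2[4], then A at s1[4]=s2[5], then C at s1[5]=s2[6], then T at s1[6]=s2[7], then T at s1[8]=s2[8], then G at s1[9]=s2[10], then C at s1[11]=s2[11] gives a common subsequence of length 7. Since dp[12][11] = 7, nothing longer is possible.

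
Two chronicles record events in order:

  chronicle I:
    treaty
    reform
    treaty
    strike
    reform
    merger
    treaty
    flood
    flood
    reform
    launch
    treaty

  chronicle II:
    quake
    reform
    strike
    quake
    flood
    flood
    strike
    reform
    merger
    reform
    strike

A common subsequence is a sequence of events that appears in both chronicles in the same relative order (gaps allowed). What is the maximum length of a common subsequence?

5

One common subsequence of length 5: reform [2,2]; then strike [4,7]; then reform [5,8]; then merger [6,9]; then reform [10,10]. dp[12][11] = 5 confirms this is the maximum.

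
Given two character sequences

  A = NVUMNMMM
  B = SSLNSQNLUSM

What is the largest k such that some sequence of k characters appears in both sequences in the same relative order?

Let dp[i][j] be the LCS length of the first i characters of A and the first j characters of B. dp[i][j] = dp[i-1][j-1]+1 when the i-th and j-th characters match, else max(dp[i-1][j], dp[i][j-1]).
    ·  S  S  L  N  S  Q  N  L  U  S  M
 ·  0  0  0  0  0  0  0  0  0  0  0  0
 N  0  0  0  0  1  1  1  1  1  1  1  1
 V  0  0  0  0  1  1  1  1  1  1  1  1
 U  0  0  0  0  1  1  1  1  1  2  2  2
 M  0  0  0  0  1  1  1  1  1  2  2  3
 N  0  0  0  0  1  1  1  2  2  2  2  3
 M  0  0  0  0  1  1  1  2  2  2  2  3
 M  0  0  0  0  1  1  1  2  2  2  2  3
 M  0  0  0  0  1  1  1  2  2  2  2  3
dp[8][11] = 3. One LCS (by backtracking along matches): NUM.

3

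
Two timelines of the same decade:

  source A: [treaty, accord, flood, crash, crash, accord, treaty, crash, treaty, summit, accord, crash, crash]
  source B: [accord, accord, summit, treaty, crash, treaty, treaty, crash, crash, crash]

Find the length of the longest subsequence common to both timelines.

7

Match accord at source A[2]=source B[1], then accord at source A[6]=source B[2], then treaty at source A[7]=source B[4], then crash at source A[8]=source B[5], then treaty at source A[9]=source B[7], then crash at source A[12]=source B[9], then crash at source A[13]=source B[10] — 7 events in the same relative order in both, and the DP table's final entry dp[13][10] is also 7, so no common subsequence is longer.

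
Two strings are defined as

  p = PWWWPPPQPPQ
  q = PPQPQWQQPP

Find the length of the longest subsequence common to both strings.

6

Taking P [1,1] → P [5,2] → P [6,4] → Q [8,8] → P [9,9] → P [10,10] gives a common subsequence of length 6. Since dp[11][10] = 6, nothing longer is possible.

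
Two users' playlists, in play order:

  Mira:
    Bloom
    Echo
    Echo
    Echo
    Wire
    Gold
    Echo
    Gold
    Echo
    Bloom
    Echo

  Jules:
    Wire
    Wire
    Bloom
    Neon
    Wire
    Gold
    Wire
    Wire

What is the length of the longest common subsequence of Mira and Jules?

3

Taking Bloom [1,3], Wire [5,5], Gold [6,6] gives a common subsequence of length 3. dp[11][8] = 3 confirms this is the maximum.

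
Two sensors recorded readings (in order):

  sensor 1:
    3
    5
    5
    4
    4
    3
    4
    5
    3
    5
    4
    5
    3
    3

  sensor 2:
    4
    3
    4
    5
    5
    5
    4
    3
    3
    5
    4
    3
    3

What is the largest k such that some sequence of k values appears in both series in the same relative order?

Pick 3 at sensor 1[1]=sensor 2[2] → 5 at sensor 1[2]=sensor 2[5] → 5 at sensor 1[3]=sensor 2[6] → 4 at sensor 1[5]=sensor 2[7] → 3 at sensor 1[6]=sensor 2[8] → 3 at sensor 1[9]=sensor 2[9] → 5 at sensor 1[10]=sensor 2[10] → 4 at sensor 1[11]=sensor 2[11] → 3 at sensor 1[13]=sensor 2[12] → 3 at sensor 1[14]=sensor 2[13]; all 10 values appear in both, in order. The LCS DP gives dp[14][13] = 10, so this is optimal.

10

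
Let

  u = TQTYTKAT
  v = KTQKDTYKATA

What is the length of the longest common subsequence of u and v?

7

Pick T at u[1]=v[2]; then Q at u[2]=v[3]; then T at u[3]=v[6]; then Y at u[4]=v[7]; then K at u[6]=v[8]; then A at u[7]=v[9]; then T at u[8]=v[10]; all 7 characters appear in both, in order, and the DP table's final entry dp[8][11] is also 7, so no common subsequence is longer.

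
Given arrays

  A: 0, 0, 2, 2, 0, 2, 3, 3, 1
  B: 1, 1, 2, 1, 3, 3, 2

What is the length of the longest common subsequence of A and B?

Pick 2 at A[3]=B[3], then 3 at A[7]=B[5], then 3 at A[8]=B[6]; all 3 values appear in both, in order, and the DP table's final entry dp[9][7] is also 3, so no common subsequence is longer.

3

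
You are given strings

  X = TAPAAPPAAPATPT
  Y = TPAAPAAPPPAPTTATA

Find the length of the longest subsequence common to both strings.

11

Match T (X #1, Y #1), A (X #2, Y #4), P (X #3, Y #5), A (X #4, Y #6), A (X #5, Y #7), P (X #6, Y #9), P (X #7, Y #10), A (X #9, Y #11), P (X #10, Y #12), A (X #11, Y #15), T (X #12, Y #16) — 11 characters in the same relative order in both. Since dp[14][17] = 11, nothing longer is possible.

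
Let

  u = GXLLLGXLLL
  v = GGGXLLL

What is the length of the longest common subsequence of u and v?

6

Let dp[i][j] be the LCS length of the first i characters of u and the first j characters of v. dp[i][j] = dp[i-1][j-1]+1 when the i-th and j-th characters match, else max(dp[i-1][j], dp[i][j-1]).
    ·  G  G  G  X  L  L  L
 ·  0  0  0  0  0  0  0  0
 G  0  1  1  1  1  1  1  1
 X  0  1  1  1  2  2  2  2
 L  0  1  1  1  2  3  3  3
 L  0  1  1  1  2  3  4  4
 L  0  1  1  1  2  3  4  5
 G  0  1  2  2  2  3  4  5
 X  0  1  2  2  3  3  4  5
 L  0  1  2  2  3  4  4  5
 L  0  1  2  2  3  4  5  5
 L  0  1  2  2  3  4  5  6
dp[10][7] = 6. One LCS (by backtracking along matches): GGXLLL.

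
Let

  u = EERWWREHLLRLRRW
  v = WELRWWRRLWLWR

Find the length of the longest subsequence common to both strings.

8

Taking E [1,2] → R [3,4] → W [4,5] → W [5,6] → R [6,8] → L [9,9] → L [10,11] → R [14,13] gives a common subsequence of length 8. dp[15][13] = 8 confirms this is the maximum.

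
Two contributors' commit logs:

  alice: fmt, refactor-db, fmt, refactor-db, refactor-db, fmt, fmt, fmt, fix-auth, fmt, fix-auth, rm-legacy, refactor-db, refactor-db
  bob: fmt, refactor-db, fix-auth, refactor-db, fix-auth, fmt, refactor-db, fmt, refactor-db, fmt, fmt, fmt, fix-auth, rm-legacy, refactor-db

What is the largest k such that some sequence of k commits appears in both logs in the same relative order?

Match fmt [1,1] → refactor-db [2,4] → fmt [3,6] → refactor-db [4,7] → refactor-db [5,9] → fmt [7,10] → fmt [8,11] → fmt [10,12] → fix-auth [11,13] → rm-legacy [12,14] → refactor-db [14,15] — 11 commits in the same relative order in both, and the DP table's final entry dp[14][15] is also 11, so no common subsequence is longer.

11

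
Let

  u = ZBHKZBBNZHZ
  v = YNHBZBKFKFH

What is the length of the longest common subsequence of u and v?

4

Taking Z at u[1]=v[5], then B at u[2]=v[6], then K at u[4]=v[9], then H at u[10]=v[11] gives a common subsequence of length 4. Since dp[11][11] = 4, nothing longer is possible.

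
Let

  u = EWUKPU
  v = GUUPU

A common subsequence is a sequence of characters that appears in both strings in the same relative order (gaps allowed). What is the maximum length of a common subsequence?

3

Let dp[i][j] be the LCS length of the first i characters of u and the first j characters of v. dp[i][j] = dp[i-1][j-1]+1 when the i-th and j-th characters match, else max(dp[i-1][j], dp[i][j-1]).
    ·  G  U  U  P  U
 ·  0  0  0  0  0  0
 E  0  0  0  0  0  0
 W  0  0  0  0  0  0
 U  0  0  1  1  1  1
 K  0  0  1  1  1  1
 P  0  0  1  1  2  2
 U  0  0  1  2  2  3
dp[6][5] = 3. One LCS (by backtracking along matches): UPU.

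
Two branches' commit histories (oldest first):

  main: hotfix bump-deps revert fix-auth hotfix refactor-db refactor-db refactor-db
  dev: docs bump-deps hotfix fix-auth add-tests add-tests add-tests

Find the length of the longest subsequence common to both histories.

One common subsequence of length 2: hotfix at main[1]=dev[3], then fix-auth at main[4]=dev[4]. Since dp[8][7] = 2, nothing longer is possible.

2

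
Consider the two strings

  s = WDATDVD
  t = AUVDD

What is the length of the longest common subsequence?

3

Taking A [3,1]; then D [5,4]; then D [7,5] gives a common subsequence of length 3. Since dp[7][5] = 3, nothing longer is possible.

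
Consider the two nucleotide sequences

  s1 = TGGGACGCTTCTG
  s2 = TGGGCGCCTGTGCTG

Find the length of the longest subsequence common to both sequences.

One common subsequence of length 12: T (s1 #1, s2 #1), then G (s1 #2, s2 #2), then G (s1 #3, s2 #3), then G (s1 #4, s2 #4), then C (s1 #6, s2 #5), then G (s1 #7, s2 #6), then C (s1 #8, s2 #8), then T (s1 #9, s2 #9), then T (s1 #10, s2 #11), then C (s1 #11, s2 #13), then T (s1 #12, s2 #14), then G (s1 #13, s2 #15). The LCS DP gives dp[13][15] = 12, so this is optimal.

12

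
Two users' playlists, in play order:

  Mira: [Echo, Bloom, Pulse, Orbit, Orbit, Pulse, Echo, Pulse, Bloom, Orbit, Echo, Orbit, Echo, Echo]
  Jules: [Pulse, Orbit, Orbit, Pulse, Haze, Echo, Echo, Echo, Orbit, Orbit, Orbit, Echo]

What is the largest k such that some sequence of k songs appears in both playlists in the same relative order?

8

Taking Pulse at Mira[3]=Jules[1] → Orbit at Mira[4]=Jules[2] → Orbit at Mira[5]=Jules[3] → Pulse at Mira[6]=Jules[4] → Echo at Mira[7]=Jules[8] → Orbit at Mira[10]=Jules[10] → Orbit at Mira[12]=Jules[11] → Echo at Mira[14]=Jules[12] gives a common subsequence of length 8. dp[14][12] = 8 confirms this is the maximum.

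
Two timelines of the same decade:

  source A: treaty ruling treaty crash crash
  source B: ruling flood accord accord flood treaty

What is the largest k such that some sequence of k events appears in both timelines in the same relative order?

2

One common subsequence of length 2: ruling [2,1], treaty [3,6], and the DP table's final entry dp[5][6] is also 2, so no common subsequence is longer.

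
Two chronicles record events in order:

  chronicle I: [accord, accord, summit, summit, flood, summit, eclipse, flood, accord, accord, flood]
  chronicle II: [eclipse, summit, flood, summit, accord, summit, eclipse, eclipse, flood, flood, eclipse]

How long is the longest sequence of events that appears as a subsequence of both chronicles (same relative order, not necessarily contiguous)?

Taking summit (chronicle I #3, chronicle II #2), summit (chronicle I #4, chronicle II #4), summit (chronicle I #6, chronicle II #6), eclipse (chronicle I #7, chronicle II #8), flood (chronicle I #8, chronicle II #9), flood (chronicle I #11, chronicle II #10) gives a common subsequence of length 6. Since dp[11][11] = 6, nothing longer is possible.

6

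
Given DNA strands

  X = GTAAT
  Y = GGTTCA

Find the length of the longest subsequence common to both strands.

Pick G [1,2]; then T [2,4]; then A [4,6]; all 3 bases appear in both, in order. The LCS DP gives dp[5][6] = 3, so this is optimal.

3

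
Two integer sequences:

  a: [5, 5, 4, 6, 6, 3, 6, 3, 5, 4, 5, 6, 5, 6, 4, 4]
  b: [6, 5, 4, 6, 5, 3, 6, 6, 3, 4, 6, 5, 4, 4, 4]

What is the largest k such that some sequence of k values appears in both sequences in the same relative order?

11

Match 5 (a #2, b #2), 4 (a #3, b #3), 6 (a #4, b #4), 6 (a #5, b #7), 6 (a #7, b #8), 3 (a #8, b #9), 4 (a #10, b #10), 6 (a #12, b #11), 5 (a #13, b #12), 4 (a #15, b #14), 4 (a #16, b #15) — 11 values in the same relative order in both. The LCS DP gives dp[16][15] = 11, so this is optimal.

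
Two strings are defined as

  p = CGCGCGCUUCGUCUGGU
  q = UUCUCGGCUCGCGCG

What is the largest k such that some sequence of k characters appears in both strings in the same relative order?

Pick C at p[1]=q[3], C at p[3]=q[5], G at p[4]=q[6], G at p[6]=q[7], C at p[7]=q[8], U at p[9]=q[9], C at p[10]=q[10], G at p[11]=q[11], C at p[13]=q[12], G at p[15]=q[13], G at p[16]=q[15]; all 11 characters appear in both, in order. Since dp[17][15] = 11, nothing longer is possible.

11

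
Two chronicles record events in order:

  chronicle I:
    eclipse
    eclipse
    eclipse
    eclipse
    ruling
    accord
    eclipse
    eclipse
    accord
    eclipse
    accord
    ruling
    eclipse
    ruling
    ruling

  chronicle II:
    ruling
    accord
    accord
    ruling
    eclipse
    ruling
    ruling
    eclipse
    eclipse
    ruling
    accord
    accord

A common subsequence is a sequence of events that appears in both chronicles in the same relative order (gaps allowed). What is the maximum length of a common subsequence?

Pick ruling [5,1], accord [6,2], accord [9,3], eclipse [10,5], ruling [12,7], eclipse [13,9], ruling [14,10]; all 7 events appear in both, in order. The LCS DP gives dp[15][12] = 7, so this is optimal.

7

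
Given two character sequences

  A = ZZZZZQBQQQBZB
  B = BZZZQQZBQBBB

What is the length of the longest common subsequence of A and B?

One common subsequence of length 8: Z (A #1, B #2), Z (A #2, B #3), Z (A #3, B #4), Z (A #4, B #7), Q (A #6, B #9), B (A #7, B #10), B (A #11, B #11), B (A #13, B #12), and the DP table's final entry dp[13][12] is also 8, so no common subsequence is longer.

8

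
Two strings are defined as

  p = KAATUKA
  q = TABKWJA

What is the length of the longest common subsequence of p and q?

Let dp[i][j] be the LCS length of the first i characters of p and the first j characters of q. dp[i][j] = dp[i-1][j-1]+1 when the i-th and j-th characters match, else max(dp[i-1][j], dp[i][j-1]).
    ·  T  A  B  K  W  J  A
 ·  0  0  0  0  0  0  0  0
 K  0  0  0  0  1  1  1  1
 A  0  0  1  1  1  1  1  2
 A  0  0  1  1  1  1  1  2
 T  0  1  1  1  1  1  1  2
 U  0  1  1  1  1  1  1  2
 K  0  1  1  1  2  2  2  2
 A  0  1  2  2  2  2  2  3
dp[7][7] = 3. One LCS (by backtracking along matches): AKA.

3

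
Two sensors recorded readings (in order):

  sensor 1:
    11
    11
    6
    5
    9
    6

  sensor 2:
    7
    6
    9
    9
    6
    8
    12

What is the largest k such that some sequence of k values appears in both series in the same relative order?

Let dp[i][j] be the LCS length of the first i values of sensor 1 and the first j values of sensor 2. dp[i][j] = dp[i-1][j-1]+1 when the i-th and j-th values match, else max(dp[i-1][j], dp[i][j-1]).
    ·  7  6  9  9  6  8 12
 ·  0  0  0  0  0  0  0  0
11  0  0  0  0  0  0  0  0
11  0  0  0  0  0  0  0  0
 6  0  0  1  1  1  1  1  1
 5  0  0  1  1  1  1  1  1
 9  0  0  1  2  2  2  2  2
 6  0  0  1  2  2  3  3  3
dp[6][7] = 3. One LCS (by backtracking along matches): 6, 9, 6.

3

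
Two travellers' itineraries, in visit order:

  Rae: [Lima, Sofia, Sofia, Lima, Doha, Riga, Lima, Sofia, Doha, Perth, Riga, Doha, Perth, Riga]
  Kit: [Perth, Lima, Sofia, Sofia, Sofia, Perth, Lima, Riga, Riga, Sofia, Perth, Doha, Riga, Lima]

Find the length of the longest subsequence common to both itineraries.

9

One common subsequence of length 9: Lima at Rae[1]=Kit[2]; then Sofia at Rae[2]=Kit[4]; then Sofia at Rae[3]=Kit[5]; then Lima at Rae[4]=Kit[7]; then Riga at Rae[6]=Kit[9]; then Sofia at Rae[8]=Kit[10]; then Perth at Rae[10]=Kit[11]; then Doha at Rae[12]=Kit[12]; then Riga at Rae[14]=Kit[13]. The LCS DP gives dp[14][14] = 9, so this is optimal.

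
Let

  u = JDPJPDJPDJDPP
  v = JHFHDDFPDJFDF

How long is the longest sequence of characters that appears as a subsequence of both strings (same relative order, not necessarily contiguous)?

One common subsequence of length 7: J [1,1], D [2,5], D [6,6], P [8,8], D [9,9], J [10,10], D [11,12]. Since dp[13][13] = 7, nothing longer is possible.

7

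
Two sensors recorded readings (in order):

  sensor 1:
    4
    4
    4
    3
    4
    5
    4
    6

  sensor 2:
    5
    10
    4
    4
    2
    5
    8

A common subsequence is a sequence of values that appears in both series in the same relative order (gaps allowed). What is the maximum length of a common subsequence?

Pick 4 at sensor 1[1]=sensor 2[3], 4 at sensor 1[2]=sensor 2[4], 5 at sensor 1[6]=sensor 2[6]; all 3 values appear in both, in order, and the DP table's final entry dp[8][7] is also 3, so no common subsequence is longer.

3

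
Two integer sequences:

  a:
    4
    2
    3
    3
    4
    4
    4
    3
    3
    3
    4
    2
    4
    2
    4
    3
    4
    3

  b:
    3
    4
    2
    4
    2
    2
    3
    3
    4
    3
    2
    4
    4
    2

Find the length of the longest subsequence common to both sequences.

9

Pick 4 (a #1, b #4) → 2 (a #2, b #6) → 3 (a #3, b #7) → 3 (a #4, b #8) → 4 (a #7, b #9) → 3 (a #8, b #10) → 4 (a #11, b #12) → 4 (a #13, b #13) → 2 (a #14, b #14); all 9 values appear in both, in order. The LCS DP gives dp[18][14] = 9, so this is optimal.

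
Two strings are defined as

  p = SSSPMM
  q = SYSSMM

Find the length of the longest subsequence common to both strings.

Match S [1,1], S [2,3], S [3,4], M [5,5], M [6,6] — 5 characters in the same relative order in both, and the DP table's final entry dp[6][6] is also 5, so no common subsequence is longer.

5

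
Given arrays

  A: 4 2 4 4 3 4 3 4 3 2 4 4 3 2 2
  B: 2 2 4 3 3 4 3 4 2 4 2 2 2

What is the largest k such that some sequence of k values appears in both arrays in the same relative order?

One common subsequence of length 10: 2 [2,2] → 4 [3,3] → 3 [5,5] → 4 [6,6] → 3 [7,7] → 4 [8,8] → 2 [10,9] → 4 [11,10] → 2 [14,12] → 2 [15,13], and the DP table's final entry dp[15][13] is also 10, so no common subsequence is longer.

10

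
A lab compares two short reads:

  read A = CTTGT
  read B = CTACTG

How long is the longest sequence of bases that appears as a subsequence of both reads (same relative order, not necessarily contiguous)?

Match C (read A #1, read B #1) → T (read A #2, read B #2) → T (read A #3, read B #5) → G (read A #4, read B #6) — 4 bases in the same relative order in both. Since dp[5][6] = 4, nothing longer is possible.

4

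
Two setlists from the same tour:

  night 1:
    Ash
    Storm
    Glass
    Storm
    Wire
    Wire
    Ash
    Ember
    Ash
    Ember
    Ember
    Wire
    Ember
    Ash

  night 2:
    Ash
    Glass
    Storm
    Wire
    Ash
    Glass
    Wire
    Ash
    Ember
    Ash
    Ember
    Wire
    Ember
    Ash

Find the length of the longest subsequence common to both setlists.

12

Pick Ash at night 1[1]=night 2[1]; then Glass at night 1[3]=night 2[2]; then Storm at night 1[4]=night 2[3]; then Wire at night 1[5]=night 2[4]; then Wire at night 1[6]=night 2[7]; then Ash at night 1[7]=night 2[8]; then Ember at night 1[8]=night 2[9]; then Ash at night 1[9]=night 2[10]; then Ember at night 1[11]=night 2[11]; then Wire at night 1[12]=night 2[12]; then Ember at night 1[13]=night 2[13]; then Ash at night 1[14]=night 2[14]; all 12 songs appear in both, in order. dp[14][14] = 12 confirms this is the maximum.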